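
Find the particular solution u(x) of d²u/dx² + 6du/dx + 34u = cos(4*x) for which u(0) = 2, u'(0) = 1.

u = cos(4*x)/50 + 2*sin(4*x)/75 + 41*exp(-3*x)*sin(5*x)/30 + 99*cos(5*x)*exp(-3*x)/50

Characteristic equation r² + 6r + 34 = 0 has discriminant (6)² - 4·(34) = -100 < 0, so r = -3 ± 5i.
Hence u_h = C1*cos(5*x)*exp(-3*x) + C2*exp(-3*x)*sin(5*x).
Try u_p = A*cos(4*x) + B*sin(4*x). Substituting and equating the coefficients of cos(4x) and sin(4x) gives A = 1/50, B = 2/75, so u_p = cos(4*x)/50 + 2*sin(4*x)/75.
General solution: u = cos(4*x)/50 + 2*sin(4*x)/75 + C1*cos(5*x)*exp(-3*x) + C2*exp(-3*x)*sin(5*x).
Apply the initial conditions: u(0) = 1/50 + C1 = 2 and u'(0) = 8/75 - 3*C1 + 5*C2 = 1. Solving gives C1 = 99/50, C2 = 41/30.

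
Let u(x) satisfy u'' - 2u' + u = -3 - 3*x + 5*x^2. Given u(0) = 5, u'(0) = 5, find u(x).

u = 21 - 16*exp(x) + 5*x**2 + 17*x + 4*x*exp(x)

Characteristic equation r² - 2r + 1 = 0 has discriminant (-2)² - 4·(1) = 0, so r = 1 is a repeated root.
Hence u_h = (C1 + C2*x)*exp(x).
For the particular solution try u_p = A0 + A1*x + A2*x^2. Substituting and matching coefficients of each power of x gives A0 = 21, A1 = 17, A2 = 5, so u_p = 21 + 5*x^2 + 17*x.
General solution: u = 21 + 5*x^2 + 17*x + C1*exp(x) + C2*x*exp(x).
Apply the initial conditions: u(0) = 21 + C1 = 5 and u'(0) = 17 + C1 + C2 = 5. Solving gives C1 = -16, C2 = 4.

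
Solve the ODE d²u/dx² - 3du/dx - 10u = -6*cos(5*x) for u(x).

Characteristic equation r² - 3r - 10 = 0 factors as (r + 2)(r - 5) = 0, so r = -2, 5.
Hence u_h = C1*exp(-2*x) + C2*exp(5*x).
Try u_p = A*cos(5*x) + B*sin(5*x). Substituting and equating the coefficients of cos(5x) and sin(5x) gives A = 21/145, B = 9/145, so u_p = 9*sin(5*x)/145 + 21*cos(5*x)/145.

u = 9*sin(5*x)/145 + 21*cos(5*x)/145 + C1*exp(-2*x) + C2*exp(5*x)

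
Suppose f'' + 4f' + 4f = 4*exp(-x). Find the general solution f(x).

f = 4*exp(-x) + C1*exp(-2*x) + C2*x*exp(-2*x)

Characteristic equation r² + 4r + 4 = 0 has discriminant (4)² - 4·(4) = 0, so r = -2 is a repeated root.
Hence f_h = (C1 + C2*x)*exp(-2*x).
Try f_p = A*exp(-x). Substituting into the equation and dividing by exp(-x) gives A = 4, so f_p = 4*exp(-x).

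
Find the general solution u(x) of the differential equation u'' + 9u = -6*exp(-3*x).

u = -exp(-3*x)/3 + C1*cos(3*x) + C2*sin(3*x)

Characteristic equation r² + 9 = 0 has discriminant (0)² - 4·(9) = -36 < 0, so r = ± 3i.
Hence u_h = C1*cos(3*x) + C2*sin(3*x).
Try u_p = A*exp(-3*x). Substituting into the equation and dividing by exp(-3*x) gives A = -1/3, so u_p = -exp(-3*x)/3.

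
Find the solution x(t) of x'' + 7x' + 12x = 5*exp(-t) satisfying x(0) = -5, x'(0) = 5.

x = -35*exp(-3*t)/2 + 5*exp(-t)/6 + 35*exp(-4*t)/3

Characteristic equation r² + 7r + 12 = 0 factors as (r + 4)(r + 3) = 0, so r = -4, -3.
Hence x_h = C1*exp(-4*t) + C2*exp(-3*t).
Try x_p = A*exp(-t). Substituting into the equation and dividing by exp(-t) gives A = 5/6, so x_p = 5*exp(-t)/6.
General solution: x = 5*exp(-t)/6 + C1*exp(-4*t) + C2*exp(-3*t).
Apply the initial conditions: x(0) = 5/6 + C1 + C2 = -5 and x'(0) = -5/6 - 4*C1 - 3*C2 = 5. Solving gives C1 = 35/3, C2 = -35/2.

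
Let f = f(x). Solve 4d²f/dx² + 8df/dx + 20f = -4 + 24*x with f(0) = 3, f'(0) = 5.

f = -17/25 + 6*x/5 + 92*cos(2*x)*exp(-x)/25 + 187*exp(-x)*sin(2*x)/50

Divide through by 4: f'' + 2f' + 5f = -1 + 6*x.
Characteristic equation r² + 2r + 5 = 0 has discriminant (2)² - 4·(5) = -16 < 0, so r = -1 ± 2i.
Hence f_h = C1*cos(2*x)*exp(-x) + C2*exp(-x)*sin(2*x).
For the particular solution try f_p = A0 + A1*x. Substituting and matching coefficients of each power of x gives A0 = -17/25, A1 = 6/5, so f_p = -17/25 + 6*x/5.
General solution: f = -17/25 + 6*x/5 + C1*cos(2*x)*exp(-x) + C2*exp(-x)*sin(2*x).
Apply the initial conditions: f(0) = -17/25 + C1 = 3 and f'(0) = 6/5 - C1 + 2*C2 = 5. Solving gives C1 = 92/25, C2 = 187/50.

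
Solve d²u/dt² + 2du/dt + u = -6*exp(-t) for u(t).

u = C1*exp(-t) - 3*t**2*exp(-t) + C2*t*exp(-t)

Characteristic equation r² + 2r + 1 = 0 has discriminant (2)² - 4·(1) = 0, so r = -1 is a repeated root.
Hence u_h = (C1 + C2*t)*exp(-t).
Since exp(-t) solves the homogeneous equation (r = -1 is a root of multiplicity 2), multiply the trial by t^2. Try u_p = A*t^2*exp(-t). Substituting into the equation and dividing by exp(-t) gives A = -3, so u_p = -3*t^2*exp(-t).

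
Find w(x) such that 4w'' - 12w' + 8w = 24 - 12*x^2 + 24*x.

w = 9/4 - 3*x/2 - 3*x**2/2 + C1*exp(2*x) + C2*exp(x)

Divide through by 4: w'' - 3w' + 2w = 6 - 3*x^2 + 6*x.
Characteristic equation r² - 3r + 2 = 0 factors as (r - 2)(r - 1) = 0, so r = 2, 1.
Hence w_h = C1*exp(2*x) + C2*exp(x).
For the particular solution try w_p = A0 + A1*x + A2*x^2. Substituting and matching coefficients of each power of x gives A0 = 9/4, A1 = -3/2, A2 = -3/2, so w_p = 9/4 - 3*x/2 - 3*x^2/2.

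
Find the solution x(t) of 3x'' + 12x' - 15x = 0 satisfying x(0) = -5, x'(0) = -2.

x = -9*exp(t)/2 - exp(-5*t)/2

Divide through by 3: x'' + 4x' - 5x = 0.
Characteristic equation r² + 4r - 5 = 0 factors as (r + 5)(r - 1) = 0, so r = -5, 1.
Hence x_h = C1*exp(-5*t) + C2*exp(t).
Apply the initial conditions: x(0) = C1 + C2 = -5 and x'(0) = C2 - 5*C1 = -2. Solving gives C1 = -1/2, C2 = -9/2.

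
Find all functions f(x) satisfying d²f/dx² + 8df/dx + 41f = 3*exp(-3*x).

f = 3*exp(-3*x)/26 + C1*cos(5*x)*exp(-4*x) + C2*exp(-4*x)*sin(5*x)

Characteristic equation r² + 8r + 41 = 0 has discriminant (8)² - 4·(41) = -100 < 0, so r = -4 ± 5i.
Hence f_h = C1*cos(5*x)*exp(-4*x) + C2*exp(-4*x)*sin(5*x).
Try f_p = A*exp(-3*x). Substituting into the equation and dividing by exp(-3*x) gives A = 3/26, so f_p = 3*exp(-3*x)/26.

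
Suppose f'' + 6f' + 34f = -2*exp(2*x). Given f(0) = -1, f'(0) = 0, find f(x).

Characteristic equation r² + 6r + 34 = 0 has discriminant (6)² - 4·(34) = -100 < 0, so r = -3 ± 5i.
Hence f_h = C1*cos(5*x)*exp(-3*x) + C2*exp(-3*x)*sin(5*x).
Try f_p = A*exp(2*x). Substituting into the equation and dividing by exp(2*x) gives A = -1/25, so f_p = -exp(2*x)/25.
General solution: f = -exp(2*x)/25 + C1*cos(5*x)*exp(-3*x) + C2*exp(-3*x)*sin(5*x).
Apply the initial conditions: f(0) = -1/25 + C1 = -1 and f'(0) = -2/25 - 3*C1 + 5*C2 = 0. Solving gives C1 = -24/25, C2 = -14/25.

f = -exp(2*x)/25 - 24*cos(5*x)*exp(-3*x)/25 - 14*exp(-3*x)*sin(5*x)/25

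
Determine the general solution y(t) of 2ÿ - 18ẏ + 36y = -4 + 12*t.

y = 1/18 + t/3 + C1*exp(6*t) + C2*exp(3*t)

Divide through by 2: y'' - 9y' + 18y = -2 + 6*t.
Characteristic equation r² - 9r + 18 = 0 factors as (r - 6)(r - 3) = 0, so r = 6, 3.
Hence y_h = C1*exp(6*t) + C2*exp(3*t).
For the particular solution try y_p = A0 + A1*t. Substituting and matching coefficients of each power of t gives A0 = 1/18, A1 = 1/3, so y_p = 1/18 + t/3.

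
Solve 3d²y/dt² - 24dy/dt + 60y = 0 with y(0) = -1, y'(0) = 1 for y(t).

y = -cos(2*t)*exp(4*t) + 5*exp(4*t)*sin(2*t)/2

Divide through by 3: y'' - 8y' + 20y = 0.
Characteristic equation r² - 8r + 20 = 0 has discriminant (-8)² - 4·(20) = -16 < 0, so r = 4 ± 2i.
Hence y_h = C1*cos(2*t)*exp(4*t) + C2*exp(4*t)*sin(2*t).
Apply the initial conditions: y(0) = C1 = -1 and y'(0) = 2*C2 + 4*C1 = 1. Solving gives C1 = -1, C2 = 5/2.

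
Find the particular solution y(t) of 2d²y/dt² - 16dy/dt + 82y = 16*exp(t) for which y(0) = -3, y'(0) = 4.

y = 4*exp(t)/17 - 55*cos(5*t)*exp(4*t)/17 + 284*exp(4*t)*sin(5*t)/85

Divide through by 2: y'' - 8y' + 41y = 8*exp(t).
Characteristic equation r² - 8r + 41 = 0 has discriminant (-8)² - 4·(41) = -100 < 0, so r = 4 ± 5i.
Hence y_h = C1*cos(5*t)*exp(4*t) + C2*exp(4*t)*sin(5*t).
Try y_p = A*exp(t). Substituting into the equation and dividing by exp(t) gives A = 4/17, so y_p = 4*exp(t)/17.
General solution: y = 4*exp(t)/17 + C1*cos(5*t)*exp(4*t) + C2*exp(4*t)*sin(5*t).
Apply the initial conditions: y(0) = 4/17 + C1 = -3 and y'(0) = 4/17 + 4*C1 + 5*C2 = 4. Solving gives C1 = -55/17, C2 = 284/85.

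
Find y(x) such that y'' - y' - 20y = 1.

y = -1/20 + C1*exp(-4*x) + C2*exp(5*x)

Characteristic equation r² - r - 20 = 0 factors as (r + 4)(r - 5) = 0, so r = -4, 5.
Hence y_h = C1*exp(-4*x) + C2*exp(5*x).
For the particular solution try y_p = A0. Substituting and matching coefficients of each power of x gives A0 = -1/20, so y_p = -1/20.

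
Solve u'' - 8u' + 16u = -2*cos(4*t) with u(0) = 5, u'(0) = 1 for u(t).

Characteristic equation r² - 8r + 16 = 0 has discriminant (-8)² - 4·(16) = 0, so r = 4 is a repeated root.
Hence u_h = (C1 + C2*t)*exp(4*t).
Try u_p = A*cos(4*t) + B*sin(4*t). Substituting and equating the coefficients of cos(4t) and sin(4t) gives A = 0, B = 1/16, so u_p = sin(4*t)/16.
General solution: u = sin(4*t)/16 + C1*exp(4*t) + C2*t*exp(4*t).
Apply the initial conditions: u(0) = C1 = 5 and u'(0) = 1/4 + C2 + 4*C1 = 1. Solving gives C1 = 5, C2 = -77/4.

u = 5*exp(4*t) + sin(4*t)/16 - 77*t*exp(4*t)/4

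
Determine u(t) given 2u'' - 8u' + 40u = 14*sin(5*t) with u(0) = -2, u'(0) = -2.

Divide through by 2: u'' - 4u' + 20u = 7*sin(5*t).
Characteristic equation r² - 4r + 20 = 0 has discriminant (-4)² - 4·(20) = -64 < 0, so r = 2 ± 4i.
Hence u_h = C1*cos(4*t)*exp(2*t) + C2*exp(2*t)*sin(4*t).
Try u_p = A*cos(5*t) + B*sin(5*t). Substituting and equating the coefficients of cos(5t) and sin(5t) gives A = 28/85, B = -7/85, so u_p = -7*sin(5*t)/85 + 28*cos(5*t)/85.
General solution: u = -7*sin(5*t)/85 + 28*cos(5*t)/85 + C1*cos(4*t)*exp(2*t) + C2*exp(2*t)*sin(4*t).
Apply the initial conditions: u(0) = 28/85 + C1 = -2 and u'(0) = -7/17 + 2*C1 + 4*C2 = -2. Solving gives C1 = -198/85, C2 = 261/340.

u = -7*sin(5*t)/85 + 28*cos(5*t)/85 - 198*cos(4*t)*exp(2*t)/85 + 261*exp(2*t)*sin(4*t)/340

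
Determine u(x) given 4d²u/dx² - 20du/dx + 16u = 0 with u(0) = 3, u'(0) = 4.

u = exp(4*x)/3 + 8*exp(x)/3

Divide through by 4: u'' - 5u' + 4u = 0.
Characteristic equation r² - 5r + 4 = 0 factors as (r - 1)(r - 4) = 0, so r = 1, 4.
Hence u_h = C1*exp(x) + C2*exp(4*x).
Apply the initial conditions: u(0) = C1 + C2 = 3 and u'(0) = C1 + 4*C2 = 4. Solving gives C1 = 8/3, C2 = 1/3.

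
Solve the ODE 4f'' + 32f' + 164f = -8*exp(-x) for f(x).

Divide through by 4: f'' + 8f' + 41f = -2*exp(-x).
Characteristic equation r² + 8r + 41 = 0 has discriminant (8)² - 4·(41) = -100 < 0, so r = -4 ± 5i.
Hence f_h = C1*cos(5*x)*exp(-4*x) + C2*exp(-4*x)*sin(5*x).
Try f_p = A*exp(-x). Substituting into the equation and dividing by exp(-x) gives A = -1/17, so f_p = -exp(-x)/17.

f = -exp(-x)/17 + C1*cos(5*x)*exp(-4*x) + C2*exp(-4*x)*sin(5*x)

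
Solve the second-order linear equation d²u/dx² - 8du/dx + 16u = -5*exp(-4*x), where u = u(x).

Characteristic equation r² - 8r + 16 = 0 has discriminant (-8)² - 4·(16) = 0, so r = 4 is a repeated root.
Hence u_h = (C1 + C2*x)*exp(4*x).
Try u_p = A*exp(-4*x). Substituting into the equation and dividing by exp(-4*x) gives A = -5/64, so u_p = -5*exp(-4*x)/64.

u = -5*exp(-4*x)/64 + C1*exp(4*x) + C2*x*exp(4*x)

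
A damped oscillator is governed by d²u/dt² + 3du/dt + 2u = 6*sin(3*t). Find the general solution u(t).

u = -27*cos(3*t)/65 - 21*sin(3*t)/65 + C1*exp(-t) + C2*exp(-2*t)

Characteristic equation r² + 3r + 2 = 0 factors as (r + 1)(r + 2) = 0, so r = -1, -2.
Hence u_h = C1*exp(-t) + C2*exp(-2*t).
Try u_p = A*cos(3*t) + B*sin(3*t). Substituting and equating the coefficients of cos(3t) and sin(3t) gives A = -27/65, B = -21/65, so u_p = -27*cos(3*t)/65 - 21*sin(3*t)/65.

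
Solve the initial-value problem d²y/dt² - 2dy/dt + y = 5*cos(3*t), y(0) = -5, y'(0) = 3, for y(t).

y = -23*exp(t)/5 - 3*sin(3*t)/10 - 2*cos(3*t)/5 + 17*t*exp(t)/2

Characteristic equation r² - 2r + 1 = 0 has discriminant (-2)² - 4·(1) = 0, so r = 1 is a repeated root.
Hence y_h = (C1 + C2*t)*exp(t).
Try y_p = A*cos(3*t) + B*sin(3*t). Substituting and equating the coefficients of cos(3t) and sin(3t) gives A = -2/5, B = -3/10, so y_p = -3*sin(3*t)/10 - 2*cos(3*t)/5.
General solution: y = -3*sin(3*t)/10 - 2*cos(3*t)/5 + C1*exp(t) + C2*t*exp(t).
Apply the initial conditions: y(0) = -2/5 + C1 = -5 and y'(0) = -9/10 + C1 + C2 = 3. Solving gives C1 = -23/5, C2 = 17/2.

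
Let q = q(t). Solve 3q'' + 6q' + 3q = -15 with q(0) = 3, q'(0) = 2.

Divide through by 3: q'' + 2q' + q = -5.
Characteristic equation r² + 2r + 1 = 0 has discriminant (2)² - 4·(1) = 0, so r = -1 is a repeated root.
Hence q_h = (C1 + C2*t)*exp(-t).
For the particular solution try q_p = A0. Substituting and matching coefficients of each power of t gives A0 = -5, so q_p = -5.
General solution: q = -5 + C1*exp(-t) + C2*t*exp(-t).
Apply the initial conditions: q(0) = -5 + C1 = 3 and q'(0) = C2 - C1 = 2. Solving gives C1 = 8, C2 = 10.

q = -5 + 8*exp(-t) + 10*t*exp(-t)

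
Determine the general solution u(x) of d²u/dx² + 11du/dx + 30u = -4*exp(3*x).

Characteristic equation r² + 11r + 30 = 0 factors as (r + 6)(r + 5) = 0, so r = -6, -5.
Hence u_h = C1*exp(-6*x) + C2*exp(-5*x).
Try u_p = A*exp(3*x). Substituting into the equation and dividing by exp(3*x) gives A = -1/18, so u_p = -exp(3*x)/18.

u = -exp(3*x)/18 + C1*exp(-6*x) + C2*exp(-5*x)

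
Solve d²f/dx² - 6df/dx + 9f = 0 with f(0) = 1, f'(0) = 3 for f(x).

f = exp(3*x)

Characteristic equation r² - 6r + 9 = 0 has discriminant (-6)² - 4·(9) = 0, so r = 3 is a repeated root.
Hence f_h = (C1 + C2*x)*exp(3*x).
Apply the initial conditions: f(0) = C1 = 1 and f'(0) = C2 + 3*C1 = 3. Solving gives C1 = 1, C2 = 0.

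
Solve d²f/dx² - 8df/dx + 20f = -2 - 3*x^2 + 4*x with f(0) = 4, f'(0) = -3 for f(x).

f = -53/1000 - 3*x**2/20 + 2*x/25 - 4823*exp(4*x)*sin(2*x)/500 + 4053*cos(2*x)*exp(4*x)/1000

Characteristic equation r² - 8r + 20 = 0 has discriminant (-8)² - 4·(20) = -16 < 0, so r = 4 ± 2i.
Hence f_h = C1*cos(2*x)*exp(4*x) + C2*exp(4*x)*sin(2*x).
For the particular solution try f_p = A0 + A1*x + A2*x^2. Substituting and matching coefficients of each power of x gives A0 = -53/1000, A1 = 2/25, A2 = -3/20, so f_p = -53/1000 - 3*x^2/20 + 2*x/25.
General solution: f = -53/1000 - 3*x^2/20 + 2*x/25 + C1*cos(2*x)*exp(4*x) + C2*exp(4*x)*sin(2*x).
Apply the initial conditions: f(0) = -53/1000 + C1 = 4 and f'(0) = 2/25 + 2*C2 + 4*C1 = -3. Solving gives C1 = 4053/1000, C2 = -4823/500.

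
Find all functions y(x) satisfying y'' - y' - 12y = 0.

y = C1*exp(4*x) + C2*exp(-3*x)

Characteristic equation r² - r - 12 = 0 factors as (r - 4)(r + 3) = 0, so r = 4, -3.
Hence y_h = C1*exp(4*x) + C2*exp(-3*x).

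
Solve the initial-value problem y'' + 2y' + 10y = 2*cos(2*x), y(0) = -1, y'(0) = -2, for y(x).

y = 2*sin(2*x)/13 + 3*cos(2*x)/13 - 46*exp(-x)*sin(3*x)/39 - 16*cos(3*x)*exp(-x)/13

Characteristic equation r² + 2r + 10 = 0 has discriminant (2)² - 4·(10) = -36 < 0, so r = -1 ± 3i.
Hence y_h = C1*cos(3*x)*exp(-x) + C2*exp(-x)*sin(3*x).
Try y_p = A*cos(2*x) + B*sin(2*x). Substituting and equating the coefficients of cos(2x) and sin(2x) gives A = 3/13, B = 2/13, so y_p = 2*sin(2*x)/13 + 3*cos(2*x)/13.
General solution: y = 2*sin(2*x)/13 + 3*cos(2*x)/13 + C1*cos(3*x)*exp(-x) + C2*exp(-x)*sin(3*x).
Apply the initial conditions: y(0) = 3/13 + C1 = -1 and y'(0) = 4/13 - C1 + 3*C2 = -2. Solving gives C1 = -16/13, C2 = -46/39.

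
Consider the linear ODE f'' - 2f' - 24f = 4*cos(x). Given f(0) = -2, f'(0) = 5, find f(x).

Characteristic equation r² - 2r - 24 = 0 factors as (r - 6)(r + 4) = 0, so r = 6, -4.
Hence f_h = C1*exp(6*x) + C2*exp(-4*x).
Try f_p = A*cos(x) + B*sin(x). Substituting and equating the coefficients of cos(x) and sin(x) gives A = -100/629, B = -8/629, so f_p = -100*cos(x)/629 - 8*sin(x)/629.
General solution: f = -100*cos(x)/629 - 8*sin(x)/629 + C1*exp(6*x) + C2*exp(-4*x).
Apply the initial conditions: f(0) = -100/629 + C1 + C2 = -2 and f'(0) = -8/629 - 4*C2 + 6*C1 = 5. Solving gives C1 = -87/370, C2 = -273/170.

f = -273*exp(-4*x)/170 - 100*cos(x)/629 - 87*exp(6*x)/370 - 8*sin(x)/629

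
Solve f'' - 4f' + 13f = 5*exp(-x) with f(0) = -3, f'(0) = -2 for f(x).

f = 5*exp(-x)/18 - 59*cos(3*x)*exp(2*x)/18 + 29*exp(2*x)*sin(3*x)/18

Characteristic equation r² - 4r + 13 = 0 has discriminant (-4)² - 4·(13) = -36 < 0, so r = 2 ± 3i.
Hence f_h = C1*cos(3*x)*exp(2*x) + C2*exp(2*x)*sin(3*x).
Try f_p = A*exp(-x). Substituting into the equation and dividing by exp(-x) gives A = 5/18, so f_p = 5*exp(-x)/18.
General solution: f = 5*exp(-x)/18 + C1*cos(3*x)*exp(2*x) + C2*exp(2*x)*sin(3*x).
Apply the initial conditions: f(0) = 5/18 + C1 = -3 and f'(0) = -5/18 + 2*C1 + 3*C2 = -2. Solving gives C1 = -59/18, C2 = 29/18.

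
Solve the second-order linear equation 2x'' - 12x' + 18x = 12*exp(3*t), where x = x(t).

x = C1*exp(3*t) + 3*t**2*exp(3*t) + C2*t*exp(3*t)

Divide through by 2: x'' - 6x' + 9x = 6*exp(3*t).
Characteristic equation r² - 6r + 9 = 0 has discriminant (-6)² - 4·(9) = 0, so r = 3 is a repeated root.
Hence x_h = (C1 + C2*t)*exp(3*t).
Since exp(3*t) solves the homogeneous equation (r = 3 is a root of multiplicity 2), multiply the trial by t^2. Try x_p = A*t^2*exp(3*t). Substituting into the equation and dividing by exp(3*t) gives A = 3, so x_p = 3*t^2*exp(3*t).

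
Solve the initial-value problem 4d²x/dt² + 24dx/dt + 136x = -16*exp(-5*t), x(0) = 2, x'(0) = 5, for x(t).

x = -4*exp(-5*t)/29 + 62*cos(5*t)*exp(-3*t)/29 + 311*exp(-3*t)*sin(5*t)/145

Divide through by 4: x'' + 6x' + 34x = -4*exp(-5*t).
Characteristic equation r² + 6r + 34 = 0 has discriminant (6)² - 4·(34) = -100 < 0, so r = -3 ± 5i.
Hence x_h = C1*cos(5*t)*exp(-3*t) + C2*exp(-3*t)*sin(5*t).
Try x_p = A*exp(-5*t). Substituting into the equation and dividing by exp(-5*t) gives A = -4/29, so x_p = -4*exp(-5*t)/29.
General solution: x = -4*exp(-5*t)/29 + C1*cos(5*t)*exp(-3*t) + C2*exp(-3*t)*sin(5*t).
Apply the initial conditions: x(0) = -4/29 + C1 = 2 and x'(0) = 20/29 - 3*C1 + 5*C2 = 5. Solving gives C1 = 62/29, C2 = 311/145.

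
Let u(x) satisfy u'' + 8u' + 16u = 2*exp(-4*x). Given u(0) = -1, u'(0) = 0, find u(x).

u = -exp(-4*x) + x**2*exp(-4*x) - 4*x*exp(-4*x)

Characteristic equation r² + 8r + 16 = 0 has discriminant (8)² - 4·(16) = 0, so r = -4 is a repeated root.
Hence u_h = (C1 + C2*x)*exp(-4*x).
Since exp(-4*x) solves the homogeneous equation (r = -4 is a root of multiplicity 2), multiply the trial by x^2. Try u_p = A*x^2*exp(-4*x). Substituting into the equation and dividing by exp(-4*x) gives A = 1, so u_p = x^2*exp(-4*x).
General solution: u = C1*exp(-4*x) + x^2*exp(-4*x) + C2*x*exp(-4*x).
Apply the initial conditions: u(0) = C1 = -1 and u'(0) = C2 - 4*C1 = 0. Solving gives C1 = -1, C2 = -4.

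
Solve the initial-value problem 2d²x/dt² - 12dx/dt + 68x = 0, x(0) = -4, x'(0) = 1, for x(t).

Divide through by 2: x'' - 6x' + 34x = 0.
Characteristic equation r² - 6r + 34 = 0 has discriminant (-6)² - 4·(34) = -100 < 0, so r = 3 ± 5i.
Hence x_h = C1*cos(5*t)*exp(3*t) + C2*exp(3*t)*sin(5*t).
Apply the initial conditions: x(0) = C1 = -4 and x'(0) = 3*C1 + 5*C2 = 1. Solving gives C1 = -4, C2 = 13/5.

x = -4*cos(5*t)*exp(3*t) + 13*exp(3*t)*sin(5*t)/5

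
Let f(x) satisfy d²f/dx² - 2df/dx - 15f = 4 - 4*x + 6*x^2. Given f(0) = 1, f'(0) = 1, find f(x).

Characteristic equation r² - 2r - 15 = 0 factors as (r + 3)(r - 5) = 0, so r = -3, 5.
Hence f_h = C1*exp(-3*x) + C2*exp(5*x).
For the particular solution try f_p = A0 + A1*x + A2*x^2. Substituting and matching coefficients of each power of x gives A0 = -416/1125, A1 = 28/75, A2 = -2/5, so f_p = -416/1125 - 2*x^2/5 + 28*x/75.
General solution: f = -416/1125 - 2*x^2/5 + 28*x/75 + C1*exp(-3*x) + C2*exp(5*x).
Apply the initial conditions: f(0) = -416/1125 + C1 + C2 = 1 and f'(0) = 28/75 - 3*C1 + 5*C2 = 1. Solving gives C1 = 7/9, C2 = 74/125.

f = -416/1125 - 2*x**2/5 + 7*exp(-3*x)/9 + 28*x/75 + 74*exp(5*x)/125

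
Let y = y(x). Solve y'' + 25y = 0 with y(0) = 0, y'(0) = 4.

Characteristic equation r² + 25 = 0 has discriminant (0)² - 4·(25) = -100 < 0, so r = ± 5i.
Hence y_h = C1*cos(5*x) + C2*sin(5*x).
Apply the initial conditions: y(0) = C1 = 0 and y'(0) = 5*C2 = 4. Solving gives C1 = 0, C2 = 4/5.

y = 4*sin(5*x)/5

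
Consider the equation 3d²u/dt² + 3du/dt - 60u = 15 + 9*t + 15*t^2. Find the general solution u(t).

u = -227/800 - 7*t/40 - t**2/4 + C1*exp(-5*t) + C2*exp(4*t)

Divide through by 3: u'' + u' - 20u = 5 + 3*t + 5*t^2.
Characteristic equation r² + r - 20 = 0 factors as (r + 5)(r - 4) = 0, so r = -5, 4.
Hence u_h = C1*exp(-5*t) + C2*exp(4*t).
For the particular solution try u_p = A0 + A1*t + A2*t^2. Substituting and matching coefficients of each power of t gives A0 = -227/800, A1 = -7/40, A2 = -1/4, so u_p = -227/800 - 7*t/40 - t^2/4.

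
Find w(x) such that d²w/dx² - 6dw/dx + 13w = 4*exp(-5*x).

w = exp(-5*x)/17 + C1*cos(2*x)*exp(3*x) + C2*exp(3*x)*sin(2*x)

Characteristic equation r² - 6r + 13 = 0 has discriminant (-6)² - 4·(13) = -16 < 0, so r = 3 ± 2i.
Hence w_h = C1*cos(2*x)*exp(3*x) + C2*exp(3*x)*sin(2*x).
Try w_p = A*exp(-5*x). Substituting into the equation and dividing by exp(-5*x) gives A = 1/17, so w_p = exp(-5*x)/17.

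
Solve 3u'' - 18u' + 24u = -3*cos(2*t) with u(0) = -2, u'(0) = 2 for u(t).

u = -39*exp(2*t)/8 - cos(2*t)/40 + 3*sin(2*t)/40 + 29*exp(4*t)/10

Divide through by 3: u'' - 6u' + 8u = -cos(2*t).
Characteristic equation r² - 6r + 8 = 0 factors as (r - 2)(r - 4) = 0, so r = 2, 4.
Hence u_h = C1*exp(2*t) + C2*exp(4*t).
Try u_p = A*cos(2*t) + B*sin(2*t). Substituting and equating the coefficients of cos(2t) and sin(2t) gives A = -1/40, B = 3/40, so u_p = -cos(2*t)/40 + 3*sin(2*t)/40.
General solution: u = -cos(2*t)/40 + 3*sin(2*t)/40 + C1*exp(2*t) + C2*exp(4*t).
Apply the initial conditions: u(0) = -1/40 + C1 + C2 = -2 and u'(0) = 3/20 + 2*C1 + 4*C2 = 2. Solving gives C1 = -39/8, C2 = 29/10.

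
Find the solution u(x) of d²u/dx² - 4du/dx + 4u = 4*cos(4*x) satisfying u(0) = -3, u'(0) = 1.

Characteristic equation r² - 4r + 4 = 0 has discriminant (-4)² - 4·(4) = 0, so r = 2 is a repeated root.
Hence u_h = (C1 + C2*x)*exp(2*x).
Try u_p = A*cos(4*x) + B*sin(4*x). Substituting and equating the coefficients of cos(4x) and sin(4x) gives A = -3/25, B = -4/25, so u_p = -4*sin(4*x)/25 - 3*cos(4*x)/25.
General solution: u = -4*sin(4*x)/25 - 3*cos(4*x)/25 + C1*exp(2*x) + C2*x*exp(2*x).
Apply the initial conditions: u(0) = -3/25 + C1 = -3 and u'(0) = -16/25 + C2 + 2*C1 = 1. Solving gives C1 = -72/25, C2 = 37/5.

u = -72*exp(2*x)/25 - 4*sin(4*x)/25 - 3*cos(4*x)/25 + 37*x*exp(2*x)/5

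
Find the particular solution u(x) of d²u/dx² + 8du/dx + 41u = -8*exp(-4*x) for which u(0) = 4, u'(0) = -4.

Characteristic equation r² + 8r + 41 = 0 has discriminant (8)² - 4·(41) = -100 < 0, so r = -4 ± 5i.
Hence u_h = C1*cos(5*x)*exp(-4*x) + C2*exp(-4*x)*sin(5*x).
Try u_p = A*exp(-4*x). Substituting into the equation and dividing by exp(-4*x) gives A = -8/25, so u_p = -8*exp(-4*x)/25.
General solution: u = -8*exp(-4*x)/25 + C1*cos(5*x)*exp(-4*x) + C2*exp(-4*x)*sin(5*x).
Apply the initial conditions: u(0) = -8/25 + C1 = 4 and u'(0) = 32/25 - 4*C1 + 5*C2 = -4. Solving gives C1 = 108/25, C2 = 12/5.

u = -8*exp(-4*x)/25 + 12*exp(-4*x)*sin(5*x)/5 + 108*cos(5*x)*exp(-4*x)/25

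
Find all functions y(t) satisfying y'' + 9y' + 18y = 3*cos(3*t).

y = sin(3*t)/10 + cos(3*t)/30 + C1*exp(-3*t) + C2*exp(-6*t)

Characteristic equation r² + 9r + 18 = 0 factors as (r + 3)(r + 6) = 0, so r = -3, -6.
Hence y_h = C1*exp(-3*t) + C2*exp(-6*t).
Try y_p = A*cos(3*t) + B*sin(3*t). Substituting and equating the coefficients of cos(3t) and sin(3t) gives A = 1/30, B = 1/10, so y_p = sin(3*t)/10 + cos(3*t)/30.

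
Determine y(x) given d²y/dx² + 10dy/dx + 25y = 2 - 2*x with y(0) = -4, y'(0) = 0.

Characteristic equation r² + 10r + 25 = 0 has discriminant (10)² - 4·(25) = 0, so r = -5 is a repeated root.
Hence y_h = (C1 + C2*x)*exp(-5*x).
For the particular solution try y_p = A0 + A1*x. Substituting and matching coefficients of each power of x gives A0 = 14/125, A1 = -2/25, so y_p = 14/125 - 2*x/25.
General solution: y = 14/125 - 2*x/25 + C1*exp(-5*x) + C2*x*exp(-5*x).
Apply the initial conditions: y(0) = 14/125 + C1 = -4 and y'(0) = -2/25 + C2 - 5*C1 = 0. Solving gives C1 = -514/125, C2 = -512/25.

y = 14/125 - 514*exp(-5*x)/125 - 2*x/25 - 512*x*exp(-5*x)/25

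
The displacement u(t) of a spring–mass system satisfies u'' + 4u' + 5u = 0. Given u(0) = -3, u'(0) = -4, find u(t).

Characteristic equation r² + 4r + 5 = 0 has discriminant (4)² - 4·(5) = -4 < 0, so r = -2 ± i.
Hence u_h = C1*cos(t)*exp(-2*t) + C2*exp(-2*t)*sin(t).
Apply the initial conditions: u(0) = C1 = -3 and u'(0) = C2 - 2*C1 = -4. Solving gives C1 = -3, C2 = -10.

u = -10*exp(-2*t)*sin(t) - 3*cos(t)*exp(-2*t)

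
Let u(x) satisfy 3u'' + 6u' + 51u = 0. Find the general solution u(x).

Divide through by 3: u'' + 2u' + 17u = 0.
Characteristic equation r² + 2r + 17 = 0 has discriminant (2)² - 4·(17) = -64 < 0, so r = -1 ± 4i.
Hence u_h = C1*cos(4*x)*exp(-x) + C2*exp(-x)*sin(4*x).

u = C1*cos(4*x)*exp(-x) + C2*exp(-x)*sin(4*x)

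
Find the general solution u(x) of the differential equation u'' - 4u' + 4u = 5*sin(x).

u = 3*sin(x)/5 + 4*cos(x)/5 + C1*exp(2*x) + C2*x*exp(2*x)

Characteristic equation r² - 4r + 4 = 0 has discriminant (-4)² - 4·(4) = 0, so r = 2 is a repeated root.
Hence u_h = (C1 + C2*x)*exp(2*x).
Try u_p = A*cos(x) + B*sin(x). Substituting and equating the coefficients of cos(x) and sin(x) gives A = 4/5, B = 3/5, so u_p = 3*sin(x)/5 + 4*cos(x)/5.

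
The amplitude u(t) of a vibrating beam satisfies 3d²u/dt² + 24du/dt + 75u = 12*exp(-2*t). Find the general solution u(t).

Divide through by 3: u'' + 8u' + 25u = 4*exp(-2*t).
Characteristic equation r² + 8r + 25 = 0 has discriminant (8)² - 4·(25) = -36 < 0, so r = -4 ± 3i.
Hence u_h = C1*cos(3*t)*exp(-4*t) + C2*exp(-4*t)*sin(3*t).
Try u_p = A*exp(-2*t). Substituting into the equation and dividing by exp(-2*t) gives A = 4/13, so u_p = 4*exp(-2*t)/13.

u = 4*exp(-2*t)/13 + C1*cos(3*t)*exp(-4*t) + C2*exp(-4*t)*sin(3*t)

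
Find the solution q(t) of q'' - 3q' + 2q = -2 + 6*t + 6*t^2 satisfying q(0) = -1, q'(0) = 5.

Characteristic equation r² - 3r + 2 = 0 factors as (r - 1)(r - 2) = 0, so r = 1, 2.
Hence q_h = C1*exp(t) + C2*exp(2*t).
For the particular solution try q_p = A0 + A1*t + A2*t^2. Substituting and matching coefficients of each power of t gives A0 = 14, A1 = 12, A2 = 3, so q_p = 14 + 3*t^2 + 12*t.
General solution: q = 14 + 3*t^2 + 12*t + C1*exp(t) + C2*exp(2*t).
Apply the initial conditions: q(0) = 14 + C1 + C2 = -1 and q'(0) = 12 + C1 + 2*C2 = 5. Solving gives C1 = -23, C2 = 8.

q = 14 - 23*exp(t) + 3*t**2 + 8*exp(2*t) + 12*t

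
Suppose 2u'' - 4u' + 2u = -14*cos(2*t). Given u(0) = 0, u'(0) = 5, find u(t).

u = -21*exp(t)/25 + 21*cos(2*t)/25 + 28*sin(2*t)/25 + 18*t*exp(t)/5

Divide through by 2: u'' - 2u' + u = -7*cos(2*t).
Characteristic equation r² - 2r + 1 = 0 has discriminant (-2)² - 4·(1) = 0, so r = 1 is a repeated root.
Hence u_h = (C1 + C2*t)*exp(t).
Try u_p = A*cos(2*t) + B*sin(2*t). Substituting and equating the coefficients of cos(2t) and sin(2t) gives A = 21/25, B = 28/25, so u_p = 21*cos(2*t)/25 + 28*sin(2*t)/25.
General solution: u = 21*cos(2*t)/25 + 28*sin(2*t)/25 + C1*exp(t) + C2*t*exp(t).
Apply the initial conditions: u(0) = 21/25 + C1 = 0 and u'(0) = 56/25 + C1 + C2 = 5. Solving gives C1 = -21/25, C2 = 18/5.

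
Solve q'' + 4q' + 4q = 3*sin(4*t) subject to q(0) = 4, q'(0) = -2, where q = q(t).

Characteristic equation r² + 4r + 4 = 0 has discriminant (4)² - 4·(4) = 0, so r = -2 is a repeated root.
Hence q_h = (C1 + C2*t)*exp(-2*t).
Try q_p = A*cos(4*t) + B*sin(4*t). Substituting and equating the coefficients of cos(4t) and sin(4t) gives A = -3/25, B = -9/100, so q_p = -9*sin(4*t)/100 - 3*cos(4*t)/25.
General solution: q = -9*sin(4*t)/100 - 3*cos(4*t)/25 + C1*exp(-2*t) + C2*t*exp(-2*t).
Apply the initial conditions: q(0) = -3/25 + C1 = 4 and q'(0) = -9/25 + C2 - 2*C1 = -2. Solving gives C1 = 103/25, C2 = 33/5.

q = -9*sin(4*t)/100 - 3*cos(4*t)/25 + 103*exp(-2*t)/25 + 33*t*exp(-2*t)/5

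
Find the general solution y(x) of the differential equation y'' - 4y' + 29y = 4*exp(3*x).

Characteristic equation r² - 4r + 29 = 0 has discriminant (-4)² - 4·(29) = -100 < 0, so r = 2 ± 5i.
Hence y_h = C1*cos(5*x)*exp(2*x) + C2*exp(2*x)*sin(5*x).
Try y_p = A*exp(3*x). Substituting into the equation and dividing by exp(3*x) gives A = 2/13, so y_p = 2*exp(3*x)/13.

y = 2*exp(3*x)/13 + C1*cos(5*x)*exp(2*x) + C2*exp(2*x)*sin(5*x)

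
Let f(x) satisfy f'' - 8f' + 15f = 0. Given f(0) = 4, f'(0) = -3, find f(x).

f = -15*exp(5*x)/2 + 23*exp(3*x)/2

Characteristic equation r² - 8r + 15 = 0 factors as (r - 3)(r - 5) = 0, so r = 3, 5.
Hence f_h = C1*exp(3*x) + C2*exp(5*x).
Apply the initial conditions: f(0) = C1 + C2 = 4 and f'(0) = 3*C1 + 5*C2 = -3. Solving gives C1 = 23/2, C2 = -15/2.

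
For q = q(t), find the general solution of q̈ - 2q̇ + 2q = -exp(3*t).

Characteristic equation r² - 2r + 2 = 0 has discriminant (-2)² - 4·(2) = -4 < 0, so r = 1 ± i.
Hence q_h = C1*cos(t)*exp(t) + C2*exp(t)*sin(t).
Try q_p = A*exp(3*t). Substituting into the equation and dividing by exp(3*t) gives A = -1/5, so q_p = -exp(3*t)/5.

q = -exp(3*t)/5 + C1*cos(t)*exp(t) + C2*exp(t)*sin(t)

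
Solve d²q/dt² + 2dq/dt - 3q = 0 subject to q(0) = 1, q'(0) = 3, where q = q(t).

Characteristic equation r² + 2r - 3 = 0 factors as (r + 3)(r - 1) = 0, so r = -3, 1.
Hence q_h = C1*exp(-3*t) + C2*exp(t).
Apply the initial conditions: q(0) = C1 + C2 = 1 and q'(0) = C2 - 3*C1 = 3. Solving gives C1 = -1/2, C2 = 3/2.

q = -exp(-3*t)/2 + 3*exp(t)/2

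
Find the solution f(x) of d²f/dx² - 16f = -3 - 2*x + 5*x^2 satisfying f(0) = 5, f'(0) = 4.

Characteristic equation r² - 16 = 0 factors as (r + 4)(r - 4) = 0, so r = -4, 4.
Hence f_h = C1*exp(-4*x) + C2*exp(4*x).
For the particular solution try f_p = A0 + A1*x + A2*x^2. Substituting and matching coefficients of each power of x gives A0 = 19/128, A1 = 1/8, A2 = -5/16, so f_p = 19/128 - 5*x^2/16 + x/8.
General solution: f = 19/128 - 5*x^2/16 + x/8 + C1*exp(-4*x) + C2*exp(4*x).
Apply the initial conditions: f(0) = 19/128 + C1 + C2 = 5 and f'(0) = 1/8 - 4*C1 + 4*C2 = 4. Solving gives C1 = 497/256, C2 = 745/256.

f = 19/128 - 5*x**2/16 + x/8 + 497*exp(-4*x)/256 + 745*exp(4*x)/256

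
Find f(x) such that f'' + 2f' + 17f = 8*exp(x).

f = 2*exp(x)/5 + C1*cos(4*x)*exp(-x) + C2*exp(-x)*sin(4*x)

Characteristic equation r² + 2r + 17 = 0 has discriminant (2)² - 4·(17) = -64 < 0, so r = -1 ± 4i.
Hence f_h = C1*cos(4*x)*exp(-x) + C2*exp(-x)*sin(4*x).
Try f_p = A*exp(x). Substituting into the equation and dividing by exp(x) gives A = 2/5, so f_p = 2*exp(x)/5.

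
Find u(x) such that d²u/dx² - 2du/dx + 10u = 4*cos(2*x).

Characteristic equation r² - 2r + 10 = 0 has discriminant (-2)² - 4·(10) = -36 < 0, so r = 1 ± 3i.
Hence u_h = C1*cos(3*x)*exp(x) + C2*exp(x)*sin(3*x).
Try u_p = A*cos(2*x) + B*sin(2*x). Substituting and equating the coefficients of cos(2x) and sin(2x) gives A = 6/13, B = -4/13, so u_p = -4*sin(2*x)/13 + 6*cos(2*x)/13.

u = -4*sin(2*x)/13 + 6*cos(2*x)/13 + C1*cos(3*x)*exp(x) + C2*exp(x)*sin(3*x)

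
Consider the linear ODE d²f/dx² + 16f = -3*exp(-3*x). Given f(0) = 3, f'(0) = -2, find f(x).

f = -59*sin(4*x)/100 - 3*exp(-3*x)/25 + 78*cos(4*x)/25

Characteristic equation r² + 16 = 0 has discriminant (0)² - 4·(16) = -64 < 0, so r = ± 4i.
Hence f_h = C1*cos(4*x) + C2*sin(4*x).
Try f_p = A*exp(-3*x). Substituting into the equation and dividing by exp(-3*x) gives A = -3/25, so f_p = -3*exp(-3*x)/25.
General solution: f = -3*exp(-3*x)/25 + C1*cos(4*x) + C2*sin(4*x).
Apply the initial conditions: f(0) = -3/25 + C1 = 3 and f'(0) = 9/25 + 4*C2 = -2. Solving gives C1 = 78/25, C2 = -59/100.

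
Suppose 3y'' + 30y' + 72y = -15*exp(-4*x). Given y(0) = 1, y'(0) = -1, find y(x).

y = -11*exp(-6*x)/4 + 15*exp(-4*x)/4 - 5*x*exp(-4*x)/2

Divide through by 3: y'' + 10y' + 24y = -5*exp(-4*x).
Characteristic equation r² + 10r + 24 = 0 factors as (r + 4)(r + 6) = 0, so r = -4, -6.
Hence y_h = C1*exp(-4*x) + C2*exp(-6*x).
Since exp(-4*x) solves the homogeneous equation (r = -4 is a root of multiplicity 1), multiply the trial by x. Try y_p = A*x*exp(-4*x). Substituting into the equation and dividing by exp(-4*x) gives A = -5/2, so y_p = -5*x*exp(-4*x)/2.
General solution: y = C1*exp(-4*x) + C2*exp(-6*x) - 5*x*exp(-4*x)/2.
Apply the initial conditions: y(0) = C1 + C2 = 1 and y'(0) = -5/2 - 6*C2 - 4*C1 = -1. Solving gives C1 = 15/4, C2 = -11/4.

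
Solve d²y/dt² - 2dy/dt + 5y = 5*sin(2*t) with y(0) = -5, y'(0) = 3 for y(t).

y = 5*sin(2*t)/17 + 20*cos(2*t)/17 - 105*cos(2*t)*exp(t)/17 + 73*exp(t)*sin(2*t)/17

Characteristic equation r² - 2r + 5 = 0 has discriminant (-2)² - 4·(5) = -16 < 0, so r = 1 ± 2i.
Hence y_h = C1*cos(2*t)*exp(t) + C2*exp(t)*sin(2*t).
Try y_p = A*cos(2*t) + B*sin(2*t). Substituting and equating the coefficients of cos(2t) and sin(2t) gives A = 20/17, B = 5/17, so y_p = 5*sin(2*t)/17 + 20*cos(2*t)/17.
General solution: y = 5*sin(2*t)/17 + 20*cos(2*t)/17 + C1*cos(2*t)*exp(t) + C2*exp(t)*sin(2*t).
Apply the initial conditions: y(0) = 20/17 + C1 = -5 and y'(0) = 10/17 + C1 + 2*C2 = 3. Solving gives C1 = -105/17, C2 = 73/17.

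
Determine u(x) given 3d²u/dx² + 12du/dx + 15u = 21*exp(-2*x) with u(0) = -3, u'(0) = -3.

u = 7*exp(-2*x) - 10*cos(x)*exp(-2*x) - 9*exp(-2*x)*sin(x)

Divide through by 3: u'' + 4u' + 5u = 7*exp(-2*x).
Characteristic equation r² + 4r + 5 = 0 has discriminant (4)² - 4·(5) = -4 < 0, so r = -2 ± i.
Hence u_h = C1*cos(x)*exp(-2*x) + C2*exp(-2*x)*sin(x).
Try u_p = A*exp(-2*x). Substituting into the equation and dividing by exp(-2*x) gives A = 7, so u_p = 7*exp(-2*x).
General solution: u = 7*exp(-2*x) + C1*cos(x)*exp(-2*x) + C2*exp(-2*x)*sin(x).
Apply the initial conditions: u(0) = 7 + C1 = -3 and u'(0) = -14 + C2 - 2*C1 = -3. Solving gives C1 = -10, C2 = -9.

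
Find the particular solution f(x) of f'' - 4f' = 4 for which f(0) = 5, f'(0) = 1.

Characteristic equation r² - 4r = 0 factors as (r - 4)r = 0, so r = 4, 0.
Hence f_h = C1*exp(4*x) + C2.
Since 1 solves the homogeneous equation (r = 0 is a root of multiplicity 1), multiply the trial by x. Try f_p = A*x. Substituting into the equation and dividing by 1 gives A = -1, so f_p = -x.
General solution: f = C2 - x + C1*exp(4*x).
Apply the initial conditions: f(0) = C1 + C2 = 5 and f'(0) = -1 + 4*C1 = 1. Solving gives C1 = 1/2, C2 = 9/2.

f = 9/2 + exp(4*x)/2 - x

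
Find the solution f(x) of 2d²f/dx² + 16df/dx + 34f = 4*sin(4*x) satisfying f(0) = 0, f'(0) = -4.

f = -64*cos(4*x)/1025 + 2*sin(4*x)/1025 - 3852*exp(-4*x)*sin(x)/1025 + 64*cos(x)*exp(-4*x)/1025

Divide through by 2: f'' + 8f' + 17f = 2*sin(4*x).
Characteristic equation r² + 8r + 17 = 0 has discriminant (8)² - 4·(17) = -4 < 0, so r = -4 ± i.
Hence f_h = C1*cos(x)*exp(-4*x) + C2*exp(-4*x)*sin(x).
Try f_p = A*cos(4*x) + B*sin(4*x). Substituting and equating the coefficients of cos(4x) and sin(4x) gives A = -64/1025, B = 2/1025, so f_p = -64*cos(4*x)/1025 + 2*sin(4*x)/1025.
General solution: f = -64*cos(4*x)/1025 + 2*sin(4*x)/1025 + C1*cos(x)*exp(-4*x) + C2*exp(-4*x)*sin(x).
Apply the initial conditions: f(0) = -64/1025 + C1 = 0 and f'(0) = 8/1025 + C2 - 4*C1 = -4. Solving gives C1 = 64/1025, C2 = -3852/1025.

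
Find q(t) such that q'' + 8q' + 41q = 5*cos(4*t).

Characteristic equation r² + 8r + 41 = 0 has discriminant (8)² - 4·(41) = -100 < 0, so r = -4 ± 5i.
Hence q_h = C1*cos(5*t)*exp(-4*t) + C2*exp(-4*t)*sin(5*t).
Try q_p = A*cos(4*t) + B*sin(4*t). Substituting and equating the coefficients of cos(4t) and sin(4t) gives A = 125/1649, B = 160/1649, so q_p = 125*cos(4*t)/1649 + 160*sin(4*t)/1649.

q = 125*cos(4*t)/1649 + 160*sin(4*t)/1649 + C1*cos(5*t)*exp(-4*t) + C2*exp(-4*t)*sin(5*t)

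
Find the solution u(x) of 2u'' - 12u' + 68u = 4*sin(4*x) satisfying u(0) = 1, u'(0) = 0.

Divide through by 2: u'' - 6u' + 34u = 2*sin(4*x).
Characteristic equation r² - 6r + 34 = 0 has discriminant (-6)² - 4·(34) = -100 < 0, so r = 3 ± 5i.
Hence u_h = C1*cos(5*x)*exp(3*x) + C2*exp(3*x)*sin(5*x).
Try u_p = A*cos(4*x) + B*sin(4*x). Substituting and equating the coefficients of cos(4x) and sin(4x) gives A = 4/75, B = 1/25, so u_p = sin(4*x)/25 + 4*cos(4*x)/75.
General solution: u = sin(4*x)/25 + 4*cos(4*x)/75 + C1*cos(5*x)*exp(3*x) + C2*exp(3*x)*sin(5*x).
Apply the initial conditions: u(0) = 4/75 + C1 = 1 and u'(0) = 4/25 + 3*C1 + 5*C2 = 0. Solving gives C1 = 71/75, C2 = -3/5.

u = sin(4*x)/25 + 4*cos(4*x)/75 - 3*exp(3*x)*sin(5*x)/5 + 71*cos(5*x)*exp(3*x)/75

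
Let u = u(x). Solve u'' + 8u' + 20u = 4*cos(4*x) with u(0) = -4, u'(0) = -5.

u = cos(4*x)/65 + 8*sin(4*x)/65 - 1401*exp(-4*x)*sin(2*x)/130 - 261*cos(2*x)*exp(-4*x)/65

Characteristic equation r² + 8r + 20 = 0 has discriminant (8)² - 4·(20) = -16 < 0, so r = -4 ± 2i.
Hence u_h = C1*cos(2*x)*exp(-4*x) + C2*exp(-4*x)*sin(2*x).
Try u_p = A*cos(4*x) + B*sin(4*x). Substituting and equating the coefficients of cos(4x) and sin(4x) gives A = 1/65, B = 8/65, so u_p = cos(4*x)/65 + 8*sin(4*x)/65.
General solution: u = cos(4*x)/65 + 8*sin(4*x)/65 + C1*cos(2*x)*exp(-4*x) + C2*exp(-4*x)*sin(2*x).
Apply the initial conditions: u(0) = 1/65 + C1 = -4 and u'(0) = 32/65 - 4*C1 + 2*C2 = -5. Solving gives C1 = -261/65, C2 = -1401/130.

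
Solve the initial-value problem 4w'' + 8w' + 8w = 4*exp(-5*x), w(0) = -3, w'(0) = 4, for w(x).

w = exp(-5*x)/17 - 52*cos(x)*exp(-x)/17 + 21*exp(-x)*sin(x)/17

Divide through by 4: w'' + 2w' + 2w = exp(-5*x).
Characteristic equation r² + 2r + 2 = 0 has discriminant (2)² - 4·(2) = -4 < 0, so r = -1 ± i.
Hence w_h = C1*cos(x)*exp(-x) + C2*exp(-x)*sin(x).
Try w_p = A*exp(-5*x). Substituting into the equation and dividing by exp(-5*x) gives A = 1/17, so w_p = exp(-5*x)/17.
General solution: w = exp(-5*x)/17 + C1*cos(x)*exp(-x) + C2*exp(-x)*sin(x).
Apply the initial conditions: w(0) = 1/17 + C1 = -3 and w'(0) = -5/17 + C2 - C1 = 4. Solving gives C1 = -52/17, C2 = 21/17.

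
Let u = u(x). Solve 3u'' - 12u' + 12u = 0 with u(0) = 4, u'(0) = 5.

u = 4*exp(2*x) - 3*x*exp(2*x)

Divide through by 3: u'' - 4u' + 4u = 0.
Characteristic equation r² - 4r + 4 = 0 has discriminant (-4)² - 4·(4) = 0, so r = 2 is a repeated root.
Hence u_h = (C1 + C2*x)*exp(2*x).
Apply the initial conditions: u(0) = C1 = 4 and u'(0) = C2 + 2*C1 = 5. Solving gives C1 = 4, C2 = -3.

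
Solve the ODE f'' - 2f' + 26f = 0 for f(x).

Characteristic equation r² - 2r + 26 = 0 has discriminant (-2)² - 4·(26) = -100 < 0, so r = 1 ± 5i.
Hence f_h = C1*cos(5*x)*exp(x) + C2*exp(x)*sin(5*x).

f = C1*cos(5*x)*exp(x) + C2*exp(x)*sin(5*x)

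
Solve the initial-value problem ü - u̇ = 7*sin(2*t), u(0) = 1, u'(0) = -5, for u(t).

u = 5/2 - 11*exp(t)/5 - 7*sin(2*t)/5 + 7*cos(2*t)/10

Characteristic equation r² - r = 0 factors as (r - 1)r = 0, so r = 1, 0.
Hence u_h = C1*exp(t) + C2.
Try u_p = A*cos(2*t) + B*sin(2*t). Substituting and equating the coefficients of cos(2t) and sin(2t) gives A = 7/10, B = -7/5, so u_p = -7*sin(2*t)/5 + 7*cos(2*t)/10.
General solution: u = C2 - 7*sin(2*t)/5 + 7*cos(2*t)/10 + C1*exp(t).
Apply the initial conditions: u(0) = 7/10 + C1 + C2 = 1 and u'(0) = -14/5 + C1 = -5. Solving gives C1 = -11/5, C2 = 5/2.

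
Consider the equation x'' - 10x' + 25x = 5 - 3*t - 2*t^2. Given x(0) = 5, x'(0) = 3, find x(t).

Characteristic equation r² - 10r + 25 = 0 has discriminant (-10)² - 4·(25) = 0, so r = 5 is a repeated root.
Hence x_h = (C1 + C2*t)*exp(5*t).
For the particular solution try x_p = A0 + A1*t + A2*t^2. Substituting and matching coefficients of each power of t gives A0 = 83/625, A1 = -23/125, A2 = -2/25, so x_p = 83/625 - 23*t/125 - 2*t^2/25.
General solution: x = 83/625 - 23*t/125 - 2*t^2/25 + C1*exp(5*t) + C2*t*exp(5*t).
Apply the initial conditions: x(0) = 83/625 + C1 = 5 and x'(0) = -23/125 + C2 + 5*C1 = 3. Solving gives C1 = 3042/625, C2 = -2644/125.

x = 83/625 - 23*t/125 - 2*t**2/25 + 3042*exp(5*t)/625 - 2644*t*exp(5*t)/125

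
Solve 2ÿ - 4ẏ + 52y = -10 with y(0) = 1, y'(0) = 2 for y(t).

y = -5/26 + 21*exp(t)*sin(5*t)/130 + 31*cos(5*t)*exp(t)/26

Divide through by 2: y'' - 2y' + 26y = -5.
Characteristic equation r² - 2r + 26 = 0 has discriminant (-2)² - 4·(26) = -100 < 0, so r = 1 ± 5i.
Hence y_h = C1*cos(5*t)*exp(t) + C2*exp(t)*sin(5*t).
For the particular solution try y_p = A0. Substituting and matching coefficients of each power of t gives A0 = -5/26, so y_p = -5/26.
General solution: y = -5/26 + C1*cos(5*t)*exp(t) + C2*exp(t)*sin(5*t).
Apply the initial conditions: y(0) = -5/26 + C1 = 1 and y'(0) = C1 + 5*C2 = 2. Solving gives C1 = 31/26, C2 = 21/130.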